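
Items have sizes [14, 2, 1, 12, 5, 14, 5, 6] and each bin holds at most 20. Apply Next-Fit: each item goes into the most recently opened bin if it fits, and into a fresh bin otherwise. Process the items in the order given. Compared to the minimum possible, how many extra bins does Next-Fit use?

1

Next-Fit: [14,2,1] [12,5] [14,5] [6] → 4 bins.
Total size 59; any packing needs at least ⌈59/20⌉ = 3 bins.
An optimal packing achieves that bound: [14,6] [14,5,1] [12,5,2] → 3 bins.
Excess: 4 − 3 = 1.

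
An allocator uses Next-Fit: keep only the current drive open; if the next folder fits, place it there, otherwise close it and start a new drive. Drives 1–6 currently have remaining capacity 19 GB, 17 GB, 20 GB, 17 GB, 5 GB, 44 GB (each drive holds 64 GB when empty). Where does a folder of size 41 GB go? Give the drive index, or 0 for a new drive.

Next-Fit only looks at drive 6, which has 44 GB free.
41 GB fits there.

6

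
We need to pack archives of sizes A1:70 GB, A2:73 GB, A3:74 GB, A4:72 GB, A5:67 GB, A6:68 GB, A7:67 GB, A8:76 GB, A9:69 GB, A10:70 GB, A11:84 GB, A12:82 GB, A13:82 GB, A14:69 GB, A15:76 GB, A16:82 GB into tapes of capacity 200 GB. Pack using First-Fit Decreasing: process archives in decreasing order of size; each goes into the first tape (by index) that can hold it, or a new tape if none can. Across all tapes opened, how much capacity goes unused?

419

Sorted descending: 84, 82, 82, 82, 76, 76, 74, 73, 72, 70, 70, 69, 69, 68, 67, 67.
84 GB → tape 1 (remaining 116 GB)
82 GB → tape 1 (remaining 34 GB)
82 GB → tape 2 (remaining 118 GB)
82 GB → tape 2 (remaining 36 GB)
76 GB → tape 3 (remaining 124 GB)
76 GB → tape 3 (remaining 48 GB)
74 GB → tape 4 (remaining 126 GB)
73 GB → tape 4 (remaining 53 GB)
72 GB → tape 5 (remaining 128 GB)
70 GB → tape 5 (remaining 58 GB)
70 GB → tape 6 (remaining 130 GB)
69 GB → tape 6 (remaining 61 GB)
69 GB → tape 7 (remaining 131 GB)
68 GB → tape 7 (remaining 63 GB)
67 GB → tape 8 (remaining 133 GB)
67 GB → tape 8 (remaining 66 GB)
8 tapes × 200 GB = 1600 GB; used 1181 GB; unused 419 GB.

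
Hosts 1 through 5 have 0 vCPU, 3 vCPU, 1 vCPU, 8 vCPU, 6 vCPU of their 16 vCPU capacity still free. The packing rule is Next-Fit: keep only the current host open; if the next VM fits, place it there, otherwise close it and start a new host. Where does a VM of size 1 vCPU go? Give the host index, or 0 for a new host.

Next-Fit only looks at host 5, which has 6 vCPU free.
1 vCPU fits there.

5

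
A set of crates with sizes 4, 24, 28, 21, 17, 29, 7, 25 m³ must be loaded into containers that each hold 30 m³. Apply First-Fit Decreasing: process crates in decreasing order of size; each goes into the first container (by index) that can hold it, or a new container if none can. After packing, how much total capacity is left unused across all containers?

25

Sorted descending: 29, 28, 25, 24, 21, 17, 7, 4.
29 m³ → container 1 (remaining 1 m³)
28 m³ → container 2 (remaining 2 m³)
25 m³ → container 3 (remaining 5 m³)
24 m³ → container 4 (remaining 6 m³)
21 m³ → container 5 (remaining 9 m³)
17 m³ → container 6 (remaining 13 m³)
7 m³ → container 5 (remaining 2 m³)
4 m³ → container 3 (remaining 1 m³)
6 containers × 30 m³ = 180 m³; used 155 m³; unused 25 m³.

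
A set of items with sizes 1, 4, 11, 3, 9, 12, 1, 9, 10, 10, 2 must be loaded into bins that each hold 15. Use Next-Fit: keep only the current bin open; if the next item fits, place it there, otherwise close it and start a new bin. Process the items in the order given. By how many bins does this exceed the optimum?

Next-Fit: [1,4] [11,3] [9] [12,1] [9] [10] [10,2] → 7 bins.
6 items exceed 7.5 (half the capacity), and no two of those can share a bin, so at least 6 bins are needed.
An optimal packing achieves that bound: [12,3] [11,4] [10,2,1,1] [10] [9] [9] → 6 bins.
Excess: 7 − 6 = 1.

1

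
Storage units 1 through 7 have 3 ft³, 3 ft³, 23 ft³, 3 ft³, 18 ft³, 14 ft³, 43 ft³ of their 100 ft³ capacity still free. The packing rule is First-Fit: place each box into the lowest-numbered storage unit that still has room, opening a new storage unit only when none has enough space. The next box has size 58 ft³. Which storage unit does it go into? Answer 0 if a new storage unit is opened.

0

No storage unit has ≥ 58 ft³ free, so a new storage unit is opened.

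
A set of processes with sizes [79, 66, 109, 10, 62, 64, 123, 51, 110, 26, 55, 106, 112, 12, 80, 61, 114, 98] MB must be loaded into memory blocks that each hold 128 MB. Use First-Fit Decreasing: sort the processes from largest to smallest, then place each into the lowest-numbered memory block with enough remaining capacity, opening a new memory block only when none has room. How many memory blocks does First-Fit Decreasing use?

Sorted descending: 123, 114, 112, 110, 109, 106, 98, 80, 79, 66, 64, 62, 61, 55, 51, 26, 12, 10.
memory block 1: place 123 MB, 5 MB left
memory block 2: place 114 MB, 14 MB left
memory block 3: place 112 MB, 16 MB left
memory block 4: place 110 MB, 18 MB left
memory block 5: place 109 MB, 19 MB left
memory block 6: place 106 MB, 22 MB left
memory block 7: place 98 MB, 30 MB left
memory block 8: place 80 MB, 48 MB left
memory block 9: place 79 MB, 49 MB left
memory block 10: place 66 MB, 62 MB left
memory block 11: place 64 MB, 64 MB left
memory block 10: place 62 MB, 0 MB left
memory block 11: place 61 MB, 3 MB left
memory block 12: place 55 MB, 73 MB left
memory block 12: place 51 MB, 22 MB left
memory block 7: place 26 MB, 4 MB left
memory block 2: place 12 MB, 2 MB left
memory block 3: place 10 MB, 6 MB left
Final memory blocks: [123] [114,12] [112,10] [110] [109] [106] [98,26] [80] [79] [66,62] [64,61] [55,51].

12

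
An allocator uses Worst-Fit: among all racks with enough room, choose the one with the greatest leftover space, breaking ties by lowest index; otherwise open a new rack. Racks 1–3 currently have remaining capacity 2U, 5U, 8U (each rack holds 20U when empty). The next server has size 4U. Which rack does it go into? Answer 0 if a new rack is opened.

3

Racks with room: rack 2 (5U), rack 3 (8U).
Most room is rack 3 with 8U free.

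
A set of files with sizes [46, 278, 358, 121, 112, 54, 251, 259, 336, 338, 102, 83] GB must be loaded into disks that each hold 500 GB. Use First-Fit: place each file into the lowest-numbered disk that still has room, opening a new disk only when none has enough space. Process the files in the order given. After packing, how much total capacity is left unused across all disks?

662

disk 1: place 46 GB, 454 GB left
disk 1: place 278 GB, 176 GB left
disk 2: place 358 GB, 142 GB left
disk 1: place 121 GB, 55 GB left
disk 2: place 112 GB, 30 GB left
disk 1: place 54 GB, 1 GB left
disk 3: place 251 GB, 249 GB left
disk 4: place 259 GB, 241 GB left
disk 5: place 336 GB, 164 GB left
disk 6: place 338 GB, 162 GB left
disk 3: place 102 GB, 147 GB left
disk 3: place 83 GB, 64 GB left
6 disks × 500 GB = 3000 GB; used 2338 GB; unused 662 GB.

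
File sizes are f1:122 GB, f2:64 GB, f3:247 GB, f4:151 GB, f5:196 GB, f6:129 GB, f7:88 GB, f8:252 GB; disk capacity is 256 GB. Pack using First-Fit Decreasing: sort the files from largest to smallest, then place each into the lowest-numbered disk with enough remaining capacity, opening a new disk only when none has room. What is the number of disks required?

6 disks

Sorted descending: 252, 247, 196, 151, 129, 122, 88, 64.
Put 252 GB in disk 1; 4 GB remain.
Put 247 GB in disk 2; 9 GB remain.
Put 196 GB in disk 3; 60 GB remain.
Put 151 GB in disk 4; 105 GB remain.
Put 129 GB in disk 5; 127 GB remain.
Put 122 GB in disk 5; 5 GB remain.
Put 88 GB in disk 4; 17 GB remain.
Put 64 GB in disk 6; 192 GB remain.
Final disks: [252] [247] [196] [151,88] [129,122] [64].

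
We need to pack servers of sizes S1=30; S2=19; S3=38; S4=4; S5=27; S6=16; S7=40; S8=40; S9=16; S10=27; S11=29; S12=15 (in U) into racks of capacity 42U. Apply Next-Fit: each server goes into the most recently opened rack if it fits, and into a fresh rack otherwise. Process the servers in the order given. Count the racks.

Put S1 (30U) in rack 1; 12U remain.
Put S2 (19U) in rack 2; 23U remain.
Put S3 (38U) in rack 3; 4U remain.
Put S4 (4U) in rack 3; 0U remain.
Put S5 (27U) in rack 4; 15U remain.
Put S6 (16U) in rack 5; 26U remain.
Put S7 (40U) in rack 6; 2U remain.
Put S8 (40U) in rack 7; 2U remain.
Put S9 (16U) in rack 8; 26U remain.
Put S10 (27U) in rack 9; 15U remain.
Put S11 (29U) in rack 10; 13U remain.
Put S12 (15U) in rack 11; 27U remain.
Final racks: [30] [19] [38,4] [27] [16] [40] [40] [16] [27] [29] [15].

11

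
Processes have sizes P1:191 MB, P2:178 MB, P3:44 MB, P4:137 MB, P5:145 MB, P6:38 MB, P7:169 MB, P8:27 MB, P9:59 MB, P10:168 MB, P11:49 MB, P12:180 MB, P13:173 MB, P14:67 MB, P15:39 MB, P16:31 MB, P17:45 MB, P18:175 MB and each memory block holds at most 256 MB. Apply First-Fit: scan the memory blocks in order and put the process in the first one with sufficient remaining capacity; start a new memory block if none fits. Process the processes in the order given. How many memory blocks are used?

Put P1 (191 MB) in memory block 1; 65 MB remain.
Put P2 (178 MB) in memory block 2; 78 MB remain.
Put P3 (44 MB) in memory block 1; 21 MB remain.
Put P4 (137 MB) in memory block 3; 119 MB remain.
Put P5 (145 MB) in memory block 4; 111 MB remain.
Put P6 (38 MB) in memory block 2; 40 MB remain.
Put P7 (169 MB) in memory block 5; 87 MB remain.
Put P8 (27 MB) in memory block 2; 13 MB remain.
Put P9 (59 MB) in memory block 3; 60 MB remain.
Put P10 (168 MB) in memory block 6; 88 MB remain.
Put P11 (49 MB) in memory block 3; 11 MB remain.
Put P12 (180 MB) in memory block 7; 76 MB remain.
Put P13 (173 MB) in memory block 8; 83 MB remain.
Put P14 (67 MB) in memory block 4; 44 MB remain.
Put P15 (39 MB) in memory block 4; 5 MB remain.
Put P16 (31 MB) in memory block 5; 56 MB remain.
Put P17 (45 MB) in memory block 5; 11 MB remain.
Put P18 (175 MB) in memory block 9; 81 MB remain.

9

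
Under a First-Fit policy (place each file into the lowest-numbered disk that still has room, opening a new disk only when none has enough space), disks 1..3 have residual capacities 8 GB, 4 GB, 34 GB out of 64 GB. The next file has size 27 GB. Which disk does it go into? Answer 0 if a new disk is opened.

3

Disks with room: disk 3 (34 GB).
The first with room is disk 3.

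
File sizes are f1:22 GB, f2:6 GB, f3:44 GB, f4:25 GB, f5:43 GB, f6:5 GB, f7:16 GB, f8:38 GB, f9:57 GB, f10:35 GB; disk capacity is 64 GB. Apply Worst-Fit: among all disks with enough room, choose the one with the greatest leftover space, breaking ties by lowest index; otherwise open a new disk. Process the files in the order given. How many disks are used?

f1 (22 GB) → disk 1 (remaining 42 GB)
f2 (6 GB) → disk 1 (remaining 36 GB)
f3 (44 GB) → disk 2 (remaining 20 GB)
f4 (25 GB) → disk 1 (remaining 11 GB)
f5 (43 GB) → disk 3 (remaining 21 GB)
f6 (5 GB) → disk 3 (remaining 16 GB)
f7 (16 GB) → disk 2 (remaining 4 GB)
f8 (38 GB) → disk 4 (remaining 26 GB)
f9 (57 GB) → disk 5 (remaining 7 GB)
f10 (35 GB) → disk 6 (remaining 29 GB)
Final disks: [22,6,25] [44,16] [43,5] [38] [57] [35].

6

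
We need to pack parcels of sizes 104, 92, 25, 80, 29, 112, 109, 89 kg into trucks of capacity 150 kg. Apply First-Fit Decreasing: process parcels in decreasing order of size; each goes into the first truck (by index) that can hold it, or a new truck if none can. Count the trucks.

Sorted descending: 112, 109, 104, 92, 89, 80, 29, 25.
112 kg → truck 1 (remaining 38 kg)
109 kg → truck 2 (remaining 41 kg)
104 kg → truck 3 (remaining 46 kg)
92 kg → truck 4 (remaining 58 kg)
89 kg → truck 5 (remaining 61 kg)
80 kg → truck 6 (remaining 70 kg)
29 kg → truck 1 (remaining 9 kg)
25 kg → truck 2 (remaining 16 kg)
Final trucks: [112,29] [109,25] [104] [92] [89] [80].

6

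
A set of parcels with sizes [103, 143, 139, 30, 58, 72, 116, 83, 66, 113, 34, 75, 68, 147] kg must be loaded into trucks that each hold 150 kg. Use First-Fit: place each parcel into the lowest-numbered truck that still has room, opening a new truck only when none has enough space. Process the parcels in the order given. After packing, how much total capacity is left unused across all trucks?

Put 103 kg in truck 1; 47 kg remain.
Put 143 kg in truck 2; 7 kg remain.
Put 139 kg in truck 3; 11 kg remain.
Put 30 kg in truck 1; 17 kg remain.
Put 58 kg in truck 4; 92 kg remain.
Put 72 kg in truck 4; 20 kg remain.
Put 116 kg in truck 5; 34 kg remain.
Put 83 kg in truck 6; 67 kg remain.
Put 66 kg in truck 6; 1 kg remain.
Put 113 kg in truck 7; 37 kg remain.
Put 34 kg in truck 5; 0 kg remain.
Put 75 kg in truck 8; 75 kg remain.
Put 68 kg in truck 8; 7 kg remain.
Put 147 kg in truck 9; 3 kg remain.
9 trucks × 150 kg = 1350 kg; used 1247 kg; unused 103 kg.

103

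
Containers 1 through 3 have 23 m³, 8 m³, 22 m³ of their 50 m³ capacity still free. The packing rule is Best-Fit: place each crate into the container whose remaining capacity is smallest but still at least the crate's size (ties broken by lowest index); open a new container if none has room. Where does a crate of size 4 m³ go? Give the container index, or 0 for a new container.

2

Containers with room: container 1 (23 m³), container 2 (8 m³), container 3 (22 m³).
Tightest fit is container 2 with 8 m³ free.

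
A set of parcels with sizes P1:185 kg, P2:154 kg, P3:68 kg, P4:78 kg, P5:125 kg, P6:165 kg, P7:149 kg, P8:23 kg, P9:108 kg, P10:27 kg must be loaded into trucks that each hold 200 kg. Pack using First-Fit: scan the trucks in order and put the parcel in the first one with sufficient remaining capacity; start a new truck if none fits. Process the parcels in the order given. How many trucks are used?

7 trucks

truck 1: place P1 (185 kg), 15 kg left
truck 2: place P2 (154 kg), 46 kg left
truck 3: place P3 (68 kg), 132 kg left
truck 3: place P4 (78 kg), 54 kg left
truck 4: place P5 (125 kg), 75 kg left
truck 5: place P6 (165 kg), 35 kg left
truck 6: place P7 (149 kg), 51 kg left
truck 2: place P8 (23 kg), 23 kg left
truck 7: place P9 (108 kg), 92 kg left
truck 3: place P10 (27 kg), 27 kg left
Final trucks: [185] [154,23] [68,78,27] [125] [165] [149] [108].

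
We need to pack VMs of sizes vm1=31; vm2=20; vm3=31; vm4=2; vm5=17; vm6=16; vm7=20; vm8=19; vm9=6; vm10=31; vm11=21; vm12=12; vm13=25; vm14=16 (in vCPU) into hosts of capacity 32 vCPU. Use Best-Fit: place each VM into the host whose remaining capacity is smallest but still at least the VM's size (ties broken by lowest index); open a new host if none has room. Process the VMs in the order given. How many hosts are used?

10

vm1 (31 vCPU) → host 1 (remaining 1 vCPU)
vm2 (20 vCPU) → host 2 (remaining 12 vCPU)
vm3 (31 vCPU) → host 3 (remaining 1 vCPU)
vm4 (2 vCPU) → host 2 (remaining 10 vCPU)
vm5 (17 vCPU) → host 4 (remaining 15 vCPU)
vm6 (16 vCPU) → host 5 (remaining 16 vCPU)
vm7 (20 vCPU) → host 6 (remaining 12 vCPU)
vm8 (19 vCPU) → host 7 (remaining 13 vCPU)
vm9 (6 vCPU) → host 2 (remaining 4 vCPU)
vm10 (31 vCPU) → host 8 (remaining 1 vCPU)
vm11 (21 vCPU) → host 9 (remaining 11 vCPU)
vm12 (12 vCPU) → host 6 (remaining 0 vCPU)
vm13 (25 vCPU) → host 10 (remaining 7 vCPU)
vm14 (16 vCPU) → host 5 (remaining 0 vCPU)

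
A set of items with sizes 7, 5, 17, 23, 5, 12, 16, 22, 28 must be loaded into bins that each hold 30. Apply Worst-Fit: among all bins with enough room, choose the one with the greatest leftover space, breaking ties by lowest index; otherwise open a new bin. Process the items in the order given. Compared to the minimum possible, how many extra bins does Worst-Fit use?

Worst-Fit: [7,5,17] [23,5] [12,16] [22] [28] → 5 bins.
Total size 135; any packing needs at least ⌈135/30⌉ = 5 bins.
So 5 is already optimal.

0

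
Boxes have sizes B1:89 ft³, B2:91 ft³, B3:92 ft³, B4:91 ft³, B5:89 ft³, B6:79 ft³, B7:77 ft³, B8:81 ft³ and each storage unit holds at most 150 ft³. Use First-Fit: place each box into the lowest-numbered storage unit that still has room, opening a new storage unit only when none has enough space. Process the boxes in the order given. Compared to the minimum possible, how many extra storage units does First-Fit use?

First-Fit: [89] [91] [92] [91] [89] [79] [77] [81] → 8 storage units.
8 boxes exceed 75 ft³ (half the capacity), and no two of those can share a storage unit, so at least 8 storage units are needed.
So 8 is already optimal.

0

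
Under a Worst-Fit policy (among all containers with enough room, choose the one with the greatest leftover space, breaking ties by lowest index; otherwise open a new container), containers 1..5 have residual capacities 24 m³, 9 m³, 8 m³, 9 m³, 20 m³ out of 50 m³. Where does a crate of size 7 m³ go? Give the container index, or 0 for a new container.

Containers with room: container 1 (24 m³), container 2 (9 m³), container 3 (8 m³), container 4 (9 m³), container 5 (20 m³).
Most room is container 1 with 24 m³ free.

1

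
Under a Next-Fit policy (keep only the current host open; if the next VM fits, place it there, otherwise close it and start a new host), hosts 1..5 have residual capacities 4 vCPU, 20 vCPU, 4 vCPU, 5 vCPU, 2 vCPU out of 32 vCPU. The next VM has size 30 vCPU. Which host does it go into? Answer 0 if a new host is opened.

0

Next-Fit only looks at host 5, which has 2 vCPU free.
30 vCPU does not fit, so a new host is opened.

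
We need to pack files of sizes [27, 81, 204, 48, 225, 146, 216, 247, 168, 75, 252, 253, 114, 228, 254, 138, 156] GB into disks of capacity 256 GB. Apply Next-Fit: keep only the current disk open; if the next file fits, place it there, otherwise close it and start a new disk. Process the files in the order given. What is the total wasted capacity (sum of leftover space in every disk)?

752

disk 1: place 27 GB, 229 GB left
disk 1: place 81 GB, 148 GB left
disk 2: place 204 GB, 52 GB left
disk 2: place 48 GB, 4 GB left
disk 3: place 225 GB, 31 GB left
disk 4: place 146 GB, 110 GB left
disk 5: place 216 GB, 40 GB left
disk 6: place 247 GB, 9 GB left
disk 7: place 168 GB, 88 GB left
disk 7: place 75 GB, 13 GB left
disk 8: place 252 GB, 4 GB left
disk 9: place 253 GB, 3 GB left
disk 10: place 114 GB, 142 GB left
disk 11: place 228 GB, 28 GB left
disk 12: place 254 GB, 2 GB left
disk 13: place 138 GB, 118 GB left
disk 14: place 156 GB, 100 GB left
14 disks × 256 GB = 3584 GB; used 2832 GB; unused 752 GB.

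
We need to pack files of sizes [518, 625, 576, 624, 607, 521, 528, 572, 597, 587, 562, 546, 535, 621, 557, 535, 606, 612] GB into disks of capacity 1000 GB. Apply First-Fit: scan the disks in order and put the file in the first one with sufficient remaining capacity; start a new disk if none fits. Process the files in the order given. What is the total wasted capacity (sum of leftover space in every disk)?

7671

Put 518 GB in disk 1; 482 GB remain.
Put 625 GB in disk 2; 375 GB remain.
Put 576 GB in disk 3; 424 GB remain.
Put 624 GB in disk 4; 376 GB remain.
Put 607 GB in disk 5; 393 GB remain.
Put 521 GB in disk 6; 479 GB remain.
Put 528 GB in disk 7; 472 GB remain.
Put 572 GB in disk 8; 428 GB remain.
Put 597 GB in disk 9; 403 GB remain.
Put 587 GB in disk 10; 413 GB remain.
Put 562 GB in disk 11; 438 GB remain.
Put 546 GB in disk 12; 454 GB remain.
Put 535 GB in disk 13; 465 GB remain.
Put 621 GB in disk 14; 379 GB remain.
Put 557 GB in disk 15; 443 GB remain.
Put 535 GB in disk 16; 465 GB remain.
Put 606 GB in disk 17; 394 GB remain.
Put 612 GB in disk 18; 388 GB remain.
18 disks × 1000 GB = 18000 GB; used 10329 GB; unused 7671 GB.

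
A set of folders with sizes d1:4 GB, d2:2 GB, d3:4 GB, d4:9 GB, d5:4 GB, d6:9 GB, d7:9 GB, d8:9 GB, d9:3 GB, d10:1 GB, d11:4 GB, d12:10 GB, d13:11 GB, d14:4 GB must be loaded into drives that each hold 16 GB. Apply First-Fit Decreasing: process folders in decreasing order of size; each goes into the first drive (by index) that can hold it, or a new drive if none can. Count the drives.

Sorted descending: 11, 10, 9, 9, 9, 9, 4, 4, 4, 4, 4, 3, 2, 1.
Put 11 GB in drive 1; 5 GB remain.
Put 10 GB in drive 2; 6 GB remain.
Put 9 GB in drive 3; 7 GB remain.
Put 9 GB in drive 4; 7 GB remain.
Put 9 GB in drive 5; 7 GB remain.
Put 9 GB in drive 6; 7 GB remain.
Put 4 GB in drive 1; 1 GB remain.
Put 4 GB in drive 2; 2 GB remain.
Put 4 GB in drive 3; 3 GB remain.
Put 4 GB in drive 4; 3 GB remain.
Put 4 GB in drive 5; 3 GB remain.
Put 3 GB in drive 3; 0 GB remain.
Put 2 GB in drive 2; 0 GB remain.
Put 1 GB in drive 1; 0 GB remain.

6 drives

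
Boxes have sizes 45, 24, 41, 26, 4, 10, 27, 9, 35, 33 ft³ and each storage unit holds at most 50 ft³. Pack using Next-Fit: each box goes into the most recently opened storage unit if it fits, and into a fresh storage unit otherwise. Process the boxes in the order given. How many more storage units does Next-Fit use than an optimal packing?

1

Next-Fit: [45] [24] [41] [26,4,10] [27,9] [35] [33] → 7 storage units.
Total size 254 ft³; any packing needs at least ⌈254/50⌉ = 6 storage units.
An optimal packing achieves that bound: [45,4] [41,9] [35,10] [33] [27] [26,24] → 6 storage units.
Excess: 7 − 6 = 1.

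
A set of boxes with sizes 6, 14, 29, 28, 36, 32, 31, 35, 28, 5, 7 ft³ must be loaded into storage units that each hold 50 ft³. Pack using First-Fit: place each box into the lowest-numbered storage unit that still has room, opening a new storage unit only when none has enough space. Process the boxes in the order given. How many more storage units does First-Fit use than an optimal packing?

0

First-Fit: [6,14,29] [28,5,7] [36] [32] [31] [35] [28] → 7 storage units.
7 boxes exceed 25 ft³ (half the capacity), and no two of those can share a storage unit, so at least 7 storage units are needed.
So 7 is already optimal.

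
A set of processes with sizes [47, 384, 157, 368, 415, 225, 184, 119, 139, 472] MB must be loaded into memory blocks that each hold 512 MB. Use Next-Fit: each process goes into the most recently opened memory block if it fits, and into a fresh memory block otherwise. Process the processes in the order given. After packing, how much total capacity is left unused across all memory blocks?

1074

47 MB → memory block 1 (remaining 465 MB)
384 MB → memory block 1 (remaining 81 MB)
157 MB → memory block 2 (remaining 355 MB)
368 MB → memory block 3 (remaining 144 MB)
415 MB → memory block 4 (remaining 97 MB)
225 MB → memory block 5 (remaining 287 MB)
184 MB → memory block 5 (remaining 103 MB)
119 MB → memory block 6 (remaining 393 MB)
139 MB → memory block 6 (remaining 254 MB)
472 MB → memory block 7 (remaining 40 MB)
7 memory blocks × 512 MB = 3584 MB; used 2510 MB; unused 1074 MB.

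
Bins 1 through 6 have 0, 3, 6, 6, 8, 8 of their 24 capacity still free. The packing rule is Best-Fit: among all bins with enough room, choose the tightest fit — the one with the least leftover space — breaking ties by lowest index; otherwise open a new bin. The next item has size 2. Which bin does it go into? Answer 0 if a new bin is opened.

Bins with room: bin 2 (3), bin 3 (6), bin 4 (6), bin 5 (8), bin 6 (8).
Tightest fit is bin 2 with 3 free.

2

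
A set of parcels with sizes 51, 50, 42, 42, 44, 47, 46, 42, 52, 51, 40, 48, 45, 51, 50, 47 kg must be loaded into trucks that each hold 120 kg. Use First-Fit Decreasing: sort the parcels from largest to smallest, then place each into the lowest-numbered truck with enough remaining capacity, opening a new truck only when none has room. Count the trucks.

8

Sorted descending: 52, 51, 51, 51, 50, 50, 48, 47, 47, 46, 45, 44, 42, 42, 42, 40.
Put 52 kg in truck 1; 68 kg remain.
Put 51 kg in truck 1; 17 kg remain.
Put 51 kg in truck 2; 69 kg remain.
Put 51 kg in truck 2; 18 kg remain.
Put 50 kg in truck 3; 70 kg remain.
Put 50 kg in truck 3; 20 kg remain.
Put 48 kg in truck 4; 72 kg remain.
Put 47 kg in truck 4; 25 kg remain.
Put 47 kg in truck 5; 73 kg remain.
Put 46 kg in truck 5; 27 kg remain.
Put 45 kg in truck 6; 75 kg remain.
Put 44 kg in truck 6; 31 kg remain.
Put 42 kg in truck 7; 78 kg remain.
Put 42 kg in truck 7; 36 kg remain.
Put 42 kg in truck 8; 78 kg remain.
Put 40 kg in truck 8; 38 kg remain.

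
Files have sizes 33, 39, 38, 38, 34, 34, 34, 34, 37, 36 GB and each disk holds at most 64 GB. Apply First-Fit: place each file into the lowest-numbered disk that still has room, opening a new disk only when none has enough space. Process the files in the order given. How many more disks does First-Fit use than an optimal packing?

0

First-Fit: [33] [39] [38] [38] [34] [34] [34] [34] [37] [36] → 10 disks.
10 files exceed 32 GB (half the capacity), and no two of those can share a disk, so at least 10 disks are needed.
So 10 is already optimal.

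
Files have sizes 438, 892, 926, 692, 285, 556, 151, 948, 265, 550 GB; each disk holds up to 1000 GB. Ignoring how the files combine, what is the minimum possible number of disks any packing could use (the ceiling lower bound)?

6

Total size = 438 + 892 + 926 + 692 + 285 + 556 + 151 + 948 + 265 + 550 = 5703 GB.
⌈5703 / 1000⌉ = 6.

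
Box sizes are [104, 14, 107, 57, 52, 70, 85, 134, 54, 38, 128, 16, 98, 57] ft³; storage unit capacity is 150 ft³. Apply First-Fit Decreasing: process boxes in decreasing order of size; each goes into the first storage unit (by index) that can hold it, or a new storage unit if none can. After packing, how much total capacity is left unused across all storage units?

Sorted descending: 134, 128, 107, 104, 98, 85, 70, 57, 57, 54, 52, 38, 16, 14.
Put 134 ft³ in storage unit 1; 16 ft³ remain.
Put 128 ft³ in storage unit 2; 22 ft³ remain.
Put 107 ft³ in storage unit 3; 43 ft³ remain.
Put 104 ft³ in storage unit 4; 46 ft³ remain.
Put 98 ft³ in storage unit 5; 52 ft³ remain.
Put 85 ft³ in storage unit 6; 65 ft³ remain.
Put 70 ft³ in storage unit 7; 80 ft³ remain.
Put 57 ft³ in storage unit 6; 8 ft³ remain.
Put 57 ft³ in storage unit 7; 23 ft³ remain.
Put 54 ft³ in storage unit 8; 96 ft³ remain.
Put 52 ft³ in storage unit 5; 0 ft³ remain.
Put 38 ft³ in storage unit 3; 5 ft³ remain.
Put 16 ft³ in storage unit 1; 0 ft³ remain.
Put 14 ft³ in storage unit 2; 8 ft³ remain.
8 storage units × 150 ft³ = 1200 ft³; used 1014 ft³; unused 186 ft³.

186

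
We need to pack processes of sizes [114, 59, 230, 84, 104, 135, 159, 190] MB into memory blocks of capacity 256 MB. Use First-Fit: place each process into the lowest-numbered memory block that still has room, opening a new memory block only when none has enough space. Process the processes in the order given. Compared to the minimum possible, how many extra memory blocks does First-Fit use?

1

First-Fit: [114,59] [230] [84,104] [135] [159] [190] → 6 memory blocks.
Total size 1075 MB; any packing needs at least ⌈1075/256⌉ = 5 memory blocks.
An optimal packing achieves that bound: [230] [190,59] [159,84] [135,114] [104] → 5 memory blocks.
Excess: 6 − 5 = 1.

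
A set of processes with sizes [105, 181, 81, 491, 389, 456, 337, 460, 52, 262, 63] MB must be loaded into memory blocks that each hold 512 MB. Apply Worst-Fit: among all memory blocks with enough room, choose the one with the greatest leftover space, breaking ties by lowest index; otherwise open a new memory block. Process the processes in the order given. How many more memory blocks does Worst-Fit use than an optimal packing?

1

Worst-Fit: [105,181,81] [491] [389] [456] [337,52] [460] [262,63] → 7 memory blocks.
Total size 2877 MB; any packing needs at least ⌈2877/512⌉ = 6 memory blocks.
An optimal packing achieves that bound: [491] [460,52] [456] [389,105] [337,81,63] [262,181] → 6 memory blocks.
Excess: 7 − 6 = 1.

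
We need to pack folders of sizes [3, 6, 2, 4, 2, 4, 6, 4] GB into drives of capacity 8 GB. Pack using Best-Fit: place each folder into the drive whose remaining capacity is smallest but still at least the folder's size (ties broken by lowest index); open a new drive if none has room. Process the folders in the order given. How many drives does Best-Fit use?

drive 1: place 3 GB, 5 GB left
drive 2: place 6 GB, 2 GB left
drive 2: place 2 GB, 0 GB left
drive 1: place 4 GB, 1 GB left
drive 3: place 2 GB, 6 GB left
drive 3: place 4 GB, 2 GB left
drive 4: place 6 GB, 2 GB left
drive 5: place 4 GB, 4 GB left

5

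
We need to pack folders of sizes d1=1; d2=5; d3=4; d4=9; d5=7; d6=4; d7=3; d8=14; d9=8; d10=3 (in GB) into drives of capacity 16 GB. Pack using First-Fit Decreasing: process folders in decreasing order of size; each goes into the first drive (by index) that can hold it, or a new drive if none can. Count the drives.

Sorted descending: 14, 9, 8, 7, 5, 4, 4, 3, 3, 1.
Put 14 GB in drive 1; 2 GB remain.
Put 9 GB in drive 2; 7 GB remain.
Put 8 GB in drive 3; 8 GB remain.
Put 7 GB in drive 2; 0 GB remain.
Put 5 GB in drive 3; 3 GB remain.
Put 4 GB in drive 4; 12 GB remain.
Put 4 GB in drive 4; 8 GB remain.
Put 3 GB in drive 3; 0 GB remain.
Put 3 GB in drive 4; 5 GB remain.
Put 1 GB in drive 1; 1 GB remain.

4 drives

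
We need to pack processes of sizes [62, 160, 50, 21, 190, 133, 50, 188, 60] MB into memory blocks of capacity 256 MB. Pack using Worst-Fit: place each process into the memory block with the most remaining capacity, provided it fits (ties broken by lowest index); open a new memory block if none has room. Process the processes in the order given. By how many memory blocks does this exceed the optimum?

0

Worst-Fit: [62,160] [50,21,133] [190,50] [188,60] → 4 memory blocks.
Total size 914 MB; any packing needs at least ⌈914/256⌉ = 4 memory blocks.
So 4 is already optimal.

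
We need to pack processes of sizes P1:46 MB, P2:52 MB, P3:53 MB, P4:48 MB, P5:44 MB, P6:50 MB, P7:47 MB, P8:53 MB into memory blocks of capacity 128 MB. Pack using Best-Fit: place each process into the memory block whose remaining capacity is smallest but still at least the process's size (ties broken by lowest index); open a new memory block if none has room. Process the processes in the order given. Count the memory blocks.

4

Put P1 (46 MB) in memory block 1; 82 MB remain.
Put P2 (52 MB) in memory block 1; 30 MB remain.
Put P3 (53 MB) in memory block 2; 75 MB remain.
Put P4 (48 MB) in memory block 2; 27 MB remain.
Put P5 (44 MB) in memory block 3; 84 MB remain.
Put P6 (50 MB) in memory block 3; 34 MB remain.
Put P7 (47 MB) in memory block 4; 81 MB remain.
Put P8 (53 MB) in memory block 4; 28 MB remain.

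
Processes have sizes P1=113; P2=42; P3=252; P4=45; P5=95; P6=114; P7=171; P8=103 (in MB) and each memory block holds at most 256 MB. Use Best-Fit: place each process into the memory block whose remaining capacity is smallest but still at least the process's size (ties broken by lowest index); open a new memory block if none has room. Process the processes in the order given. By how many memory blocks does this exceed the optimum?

1

Best-Fit: [113,42,45] [252] [95,114] [171] [103] → 5 memory blocks.
Total size 935 MB; any packing needs at least ⌈935/256⌉ = 4 memory blocks.
An optimal packing achieves that bound: [252] [171,45] [114,113] [103,95,42] → 4 memory blocks.
Excess: 5 − 4 = 1.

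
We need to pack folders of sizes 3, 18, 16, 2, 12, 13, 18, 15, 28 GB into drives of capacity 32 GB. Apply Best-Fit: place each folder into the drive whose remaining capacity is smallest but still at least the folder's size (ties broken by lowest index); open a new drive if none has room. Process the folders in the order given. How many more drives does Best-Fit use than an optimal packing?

Best-Fit: [3,18,2] [16,12] [13,18] [15] [28] → 5 drives.
Total size 125 GB; any packing needs at least ⌈125/32⌉ = 4 drives.
An optimal packing achieves that bound: [28,3] [18,13] [18,12,2] [16,15] → 4 drives.
Excess: 5 − 4 = 1.

1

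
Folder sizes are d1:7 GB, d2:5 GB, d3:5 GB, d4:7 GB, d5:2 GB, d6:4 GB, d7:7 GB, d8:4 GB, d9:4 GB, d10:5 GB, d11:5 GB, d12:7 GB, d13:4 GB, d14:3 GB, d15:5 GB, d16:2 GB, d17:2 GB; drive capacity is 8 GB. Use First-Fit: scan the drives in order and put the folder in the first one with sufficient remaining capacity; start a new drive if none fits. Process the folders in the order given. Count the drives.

d1 (7 GB) → drive 1 (remaining 1 GB)
d2 (5 GB) → drive 2 (remaining 3 GB)
d3 (5 GB) → drive 3 (remaining 3 GB)
d4 (7 GB) → drive 4 (remaining 1 GB)
d5 (2 GB) → drive 2 (remaining 1 GB)
d6 (4 GB) → drive 5 (remaining 4 GB)
d7 (7 GB) → drive 6 (remaining 1 GB)
d8 (4 GB) → drive 5 (remaining 0 GB)
d9 (4 GB) → drive 7 (remaining 4 GB)
d10 (5 GB) → drive 8 (remaining 3 GB)
d11 (5 GB) → drive 9 (remaining 3 GB)
d12 (7 GB) → drive 10 (remaining 1 GB)
d13 (4 GB) → drive 7 (remaining 0 GB)
d14 (3 GB) → drive 3 (remaining 0 GB)
d15 (5 GB) → drive 11 (remaining 3 GB)
d16 (2 GB) → drive 8 (remaining 1 GB)
d17 (2 GB) → drive 9 (remaining 1 GB)
Final drives: [7] [5,2] [5,3] [7] [4,4] [7] [4,4] [5,2] [5,2] [7] [5].

11 drives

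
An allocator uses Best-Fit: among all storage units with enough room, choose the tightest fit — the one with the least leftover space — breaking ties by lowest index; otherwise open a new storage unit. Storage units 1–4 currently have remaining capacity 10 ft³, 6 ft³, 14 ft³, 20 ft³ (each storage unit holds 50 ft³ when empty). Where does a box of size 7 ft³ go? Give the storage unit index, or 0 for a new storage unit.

1

Storage units with room: storage unit 1 (10 ft³), storage unit 3 (14 ft³), storage unit 4 (20 ft³).
Tightest fit is storage unit 1 with 10 ft³ free.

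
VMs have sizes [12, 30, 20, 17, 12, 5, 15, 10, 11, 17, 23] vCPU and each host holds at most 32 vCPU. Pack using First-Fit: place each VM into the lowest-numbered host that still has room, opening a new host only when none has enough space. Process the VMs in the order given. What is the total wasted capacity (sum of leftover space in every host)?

20

Put 12 vCPU in host 1; 20 vCPU remain.
Put 30 vCPU in host 2; 2 vCPU remain.
Put 20 vCPU in host 1; 0 vCPU remain.
Put 17 vCPU in host 3; 15 vCPU remain.
Put 12 vCPU in host 3; 3 vCPU remain.
Put 5 vCPU in host 4; 27 vCPU remain.
Put 15 vCPU in host 4; 12 vCPU remain.
Put 10 vCPU in host 4; 2 vCPU remain.
Put 11 vCPU in host 5; 21 vCPU remain.
Put 17 vCPU in host 5; 4 vCPU remain.
Put 23 vCPU in host 6; 9 vCPU remain.
6 hosts × 32 vCPU = 192 vCPU; used 172 vCPU; unused 20 vCPU.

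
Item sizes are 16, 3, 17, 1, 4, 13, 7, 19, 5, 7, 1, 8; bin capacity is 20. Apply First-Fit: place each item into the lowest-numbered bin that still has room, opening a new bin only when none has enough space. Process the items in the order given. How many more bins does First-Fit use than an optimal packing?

First-Fit: [16,3,1] [17,1] [4,13] [7,5,7] [19] [8] → 6 bins.
Total size 101; any packing needs at least ⌈101/20⌉ = 6 bins.
So 6 is already optimal.

0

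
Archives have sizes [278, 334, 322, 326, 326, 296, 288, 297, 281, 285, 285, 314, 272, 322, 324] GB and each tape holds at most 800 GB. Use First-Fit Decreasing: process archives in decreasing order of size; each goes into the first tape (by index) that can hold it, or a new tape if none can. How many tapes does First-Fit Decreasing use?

8

Sorted descending: 334, 326, 326, 324, 322, 322, 314, 297, 296, 288, 285, 285, 281, 278, 272.
334 GB → tape 1 (remaining 466 GB)
326 GB → tape 1 (remaining 140 GB)
326 GB → tape 2 (remaining 474 GB)
324 GB → tape 2 (remaining 150 GB)
322 GB → tape 3 (remaining 478 GB)
322 GB → tape 3 (remaining 156 GB)
314 GB → tape 4 (remaining 486 GB)
297 GB → tape 4 (remaining 189 GB)
296 GB → tape 5 (remaining 504 GB)
288 GB → tape 5 (remaining 216 GB)
285 GB → tape 6 (remaining 515 GB)
285 GB → tape 6 (remaining 230 GB)
281 GB → tape 7 (remaining 519 GB)
278 GB → tape 7 (remaining 241 GB)
272 GB → tape 8 (remaining 528 GB)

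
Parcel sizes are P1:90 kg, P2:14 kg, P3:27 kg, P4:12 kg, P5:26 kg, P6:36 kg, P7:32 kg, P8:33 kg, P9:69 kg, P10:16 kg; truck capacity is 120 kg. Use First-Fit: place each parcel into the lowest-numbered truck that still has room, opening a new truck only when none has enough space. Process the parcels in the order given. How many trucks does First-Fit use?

4

P1 (90 kg) → truck 1 (remaining 30 kg)
P2 (14 kg) → truck 1 (remaining 16 kg)
P3 (27 kg) → truck 2 (remaining 93 kg)
P4 (12 kg) → truck 1 (remaining 4 kg)
P5 (26 kg) → truck 2 (remaining 67 kg)
P6 (36 kg) → truck 2 (remaining 31 kg)
P7 (32 kg) → truck 3 (remaining 88 kg)
P8 (33 kg) → truck 3 (remaining 55 kg)
P9 (69 kg) → truck 4 (remaining 51 kg)
P10 (16 kg) → truck 2 (remaining 15 kg)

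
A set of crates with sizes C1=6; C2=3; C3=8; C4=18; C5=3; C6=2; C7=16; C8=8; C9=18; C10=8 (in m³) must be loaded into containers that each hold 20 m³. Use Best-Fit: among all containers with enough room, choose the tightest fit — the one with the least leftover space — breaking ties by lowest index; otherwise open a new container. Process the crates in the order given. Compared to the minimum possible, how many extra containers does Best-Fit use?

0

Best-Fit: [6,3,8,3] [18,2] [16] [8,8] [18] → 5 containers.
Total size 90 m³; any packing needs at least ⌈90/20⌉ = 5 containers.
So 5 is already optimal.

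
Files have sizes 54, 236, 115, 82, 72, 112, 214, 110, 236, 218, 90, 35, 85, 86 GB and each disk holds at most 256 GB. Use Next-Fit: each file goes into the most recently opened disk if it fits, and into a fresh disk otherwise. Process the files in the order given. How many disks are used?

disk 1: place 54 GB, 202 GB left
disk 2: place 236 GB, 20 GB left
disk 3: place 115 GB, 141 GB left
disk 3: place 82 GB, 59 GB left
disk 4: place 72 GB, 184 GB left
disk 4: place 112 GB, 72 GB left
disk 5: place 214 GB, 42 GB left
disk 6: place 110 GB, 146 GB left
disk 7: place 236 GB, 20 GB left
disk 8: place 218 GB, 38 GB left
disk 9: place 90 GB, 166 GB left
disk 9: place 35 GB, 131 GB left
disk 9: place 85 GB, 46 GB left
disk 10: place 86 GB, 170 GB left

10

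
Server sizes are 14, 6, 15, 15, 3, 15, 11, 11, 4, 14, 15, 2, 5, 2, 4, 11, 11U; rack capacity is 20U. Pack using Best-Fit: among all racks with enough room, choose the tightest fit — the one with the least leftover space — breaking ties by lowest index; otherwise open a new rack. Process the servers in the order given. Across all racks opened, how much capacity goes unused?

42

14U → rack 1 (remaining 6U)
6U → rack 1 (remaining 0U)
15U → rack 2 (remaining 5U)
15U → rack 3 (remaining 5U)
3U → rack 2 (remaining 2U)
15U → rack 4 (remaining 5U)
11U → rack 5 (remaining 9U)
11U → rack 6 (remaining 9U)
4U → rack 3 (remaining 1U)
14U → rack 7 (remaining 6U)
15U → rack 8 (remaining 5U)
2U → rack 2 (remaining 0U)
5U → rack 4 (remaining 0U)
2U → rack 8 (remaining 3U)
4U → rack 7 (remaining 2U)
11U → rack 9 (remaining 9U)
11U → rack 10 (remaining 9U)
10 racks × 20U = 200U; used 158U; unused 42U.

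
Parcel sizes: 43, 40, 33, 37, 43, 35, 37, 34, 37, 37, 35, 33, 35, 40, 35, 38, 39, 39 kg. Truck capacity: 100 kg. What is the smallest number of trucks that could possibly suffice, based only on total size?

Total size = 43 + 40 + 33 + 37 + 43 + 35 + 37 + 34 + 37 + 37 + 35 + 33 + 35 + 40 + 35 + 38 + 39 + 39 = 670 kg.
⌈670 / 100⌉ = 7.

7 trucks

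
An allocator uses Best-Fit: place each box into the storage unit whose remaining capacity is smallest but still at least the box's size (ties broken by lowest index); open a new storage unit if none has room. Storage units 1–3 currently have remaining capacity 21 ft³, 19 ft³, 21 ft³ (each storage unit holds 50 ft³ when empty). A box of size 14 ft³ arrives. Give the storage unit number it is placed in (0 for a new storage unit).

2

Storage units with room: storage unit 1 (21 ft³), storage unit 2 (19 ft³), storage unit 3 (21 ft³).
Tightest fit is storage unit 2 with 19 ft³ free.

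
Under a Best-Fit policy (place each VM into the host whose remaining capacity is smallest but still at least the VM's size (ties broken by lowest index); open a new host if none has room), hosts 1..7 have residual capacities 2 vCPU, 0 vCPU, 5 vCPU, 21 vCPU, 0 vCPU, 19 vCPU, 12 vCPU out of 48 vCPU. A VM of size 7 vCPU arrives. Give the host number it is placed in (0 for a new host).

Hosts with room: host 4 (21 vCPU), host 6 (19 vCPU), host 7 (12 vCPU).
Tightest fit is host 7 with 12 vCPU free.

7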